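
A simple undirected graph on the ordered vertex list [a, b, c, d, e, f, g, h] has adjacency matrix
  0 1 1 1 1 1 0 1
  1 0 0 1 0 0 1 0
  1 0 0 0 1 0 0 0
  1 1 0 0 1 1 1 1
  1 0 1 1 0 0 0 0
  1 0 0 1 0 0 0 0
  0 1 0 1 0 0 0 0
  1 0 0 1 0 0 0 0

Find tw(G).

2

A width-2 tree decomposition is:
Bags: B1 = {a, d, e}  B2 = {a, d, h}  B3 = {a, c, e}  B4 = {a, b, d}  B5 = {a, d, f}  B6 = {b, d, g}
Tree: B1–B2, B1–B3, B1–B4, B1–B5, B4–B6
Every bag has size at most 3, so the width is 3 − 1 = 2 and tw(G) ≤ 2. On the other hand G contains the 3-clique {b, d, g}. A clique must lie in a single bag of any decomposition, so no decomposition can have width below 2. Therefore the treewidth is 2.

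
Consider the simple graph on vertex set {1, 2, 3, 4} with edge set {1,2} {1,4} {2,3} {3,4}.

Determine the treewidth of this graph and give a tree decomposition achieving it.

The largest bag has 3 vertices, giving width 2; this decomposition certifies tw(G) ≤ 2. For the lower bound, G contains the cycle 2–1–4–3–2, so G is not a forest; only forests have treewidth ≤ 1, hence tw(G) ≥ 2. The upper and lower bounds meet at 2, so that is the treewidth.

Treewidth 2.
One such decomposition:
Bags: B1 = {1, 2, 4}  B2 = {2, 3, 4}
Tree: B1–B2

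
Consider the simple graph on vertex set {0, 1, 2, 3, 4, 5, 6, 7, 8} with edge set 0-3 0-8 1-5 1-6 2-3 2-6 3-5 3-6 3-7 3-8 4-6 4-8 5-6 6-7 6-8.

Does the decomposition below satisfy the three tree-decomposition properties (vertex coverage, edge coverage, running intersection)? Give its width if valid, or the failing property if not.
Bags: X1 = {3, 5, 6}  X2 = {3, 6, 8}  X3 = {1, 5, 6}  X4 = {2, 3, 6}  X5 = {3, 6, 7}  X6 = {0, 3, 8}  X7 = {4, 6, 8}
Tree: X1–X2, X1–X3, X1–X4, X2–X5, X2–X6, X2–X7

Every vertex of G appears in some bag (union = {0, 1, 2, 3, 4, 5, 6, 7, 8}); every edge is covered by a bag; and for each vertex v the set of bags containing v is connected in the bag tree. The decomposition is therefore valid. The largest bag has 3 vertices, so the width is 2.

Yes; width 2.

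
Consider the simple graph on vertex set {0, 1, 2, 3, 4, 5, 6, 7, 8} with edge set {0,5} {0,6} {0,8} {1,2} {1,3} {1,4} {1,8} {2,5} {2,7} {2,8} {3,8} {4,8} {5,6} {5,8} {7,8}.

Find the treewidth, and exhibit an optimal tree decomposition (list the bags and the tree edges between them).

Treewidth 2.
One such decomposition:
Bags: B1 = {1, 2, 8}  B2 = {2, 7, 8}  B3 = {1, 3, 8}  B4 = {2, 5, 8}  B5 = {0, 5, 8}  B6 = {1, 4, 8}  B7 = {0, 5, 6}
Tree: B1–B2, B1–B3, B1–B4, B4–B5, B1–B6, B5–B7

Each bag holds 3 vertices, so the decomposition has width 2, which upper-bounds the treewidth. Conversely, {0, 5, 8} is a clique of size 3, and the vertices of any clique must share a bag in every tree decomposition; so some bag has ≥ 3 vertices and tw(G) ≥ 2. The upper and lower bounds meet at 2, so that is the treewidth.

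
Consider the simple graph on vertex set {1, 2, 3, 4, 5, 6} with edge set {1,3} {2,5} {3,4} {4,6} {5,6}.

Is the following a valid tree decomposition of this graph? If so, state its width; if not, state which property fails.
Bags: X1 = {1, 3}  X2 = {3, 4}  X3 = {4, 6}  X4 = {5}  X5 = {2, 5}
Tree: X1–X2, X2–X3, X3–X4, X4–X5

A tree decomposition must satisfy three properties: every vertex lies in some bag; for every edge, both endpoints lie together in some bag; and for every vertex, the bags containing it form a connected subtree. Here edge (6,5) lies in no bag, so the decomposition is invalid.

No — edge (6,5) lies in no bag.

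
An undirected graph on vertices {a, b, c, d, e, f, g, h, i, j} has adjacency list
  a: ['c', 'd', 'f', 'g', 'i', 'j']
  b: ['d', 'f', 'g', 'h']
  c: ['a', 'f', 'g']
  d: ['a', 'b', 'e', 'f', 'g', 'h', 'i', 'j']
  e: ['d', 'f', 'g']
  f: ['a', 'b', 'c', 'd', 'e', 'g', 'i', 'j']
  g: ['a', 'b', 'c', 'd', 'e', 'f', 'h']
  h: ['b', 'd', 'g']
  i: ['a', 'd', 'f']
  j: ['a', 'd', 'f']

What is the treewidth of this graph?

3

A width-3 tree decomposition is:
Bags: B1 = {a, d, f, g}  B2 = {b, d, f, g}  B3 = {a, c, f, g}  B4 = {b, d, g, h}  B5 = {d, e, f, g}  B6 = {a, d, f, j}  B7 = {a, d, f, i}
Tree: B1–B2, B1–B3, B2–B4, B1–B5, B1–B6, B1–B7
The largest bag has 4 vertices, giving width 3; this decomposition certifies tw(G) ≤ 3. For the lower bound, the 4 vertices {b, d, g, h} are pairwise adjacent, and any tree decomposition puts a clique entirely inside one bag — forcing width ≥ 3. Therefore the treewidth is 3.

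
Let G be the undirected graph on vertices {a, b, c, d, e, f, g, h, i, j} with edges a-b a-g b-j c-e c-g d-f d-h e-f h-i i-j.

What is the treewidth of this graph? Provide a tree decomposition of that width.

Treewidth 2.
One such decomposition:
Bags: B1 = {c, e, g}  B2 = {a, e, g}  B3 = {a, b, e}  B4 = {b, e, j}  B5 = {e, i, j}  B6 = {e, h, i}  B7 = {d, e, h}  B8 = {d, e, f}
Tree: B1–B2, B2–B3, B3–B4, B4–B5, B5–B6, B6–B7, B7–B8

Every bag has size at most 3, so the width is 3 − 1 = 2 and tw(G) ≤ 2. Since e–c–g–a–b–j–i–h–d–f–e is a cycle in G, G is not acyclic. Forests are exactly the graphs of treewidth ≤ 1, so tw(G) ≥ 2. The upper and lower bounds meet at 2, so that is the treewidth.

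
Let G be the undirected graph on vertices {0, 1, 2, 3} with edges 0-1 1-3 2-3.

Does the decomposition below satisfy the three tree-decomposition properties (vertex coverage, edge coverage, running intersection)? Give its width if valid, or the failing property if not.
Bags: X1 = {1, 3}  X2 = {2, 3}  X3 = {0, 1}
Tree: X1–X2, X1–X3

Vertex coverage: the bags together contain {0, 1, 2, 3}, the full vertex set. Edge coverage: each edge of G has both endpoints in at least one bag. Running intersection: for every vertex, the bags containing it form a connected subtree. All three properties hold, so this is a valid tree decomposition of width max|bag| − 1 = 1, and hence tw(G) ≤ 1.

Yes; width 1.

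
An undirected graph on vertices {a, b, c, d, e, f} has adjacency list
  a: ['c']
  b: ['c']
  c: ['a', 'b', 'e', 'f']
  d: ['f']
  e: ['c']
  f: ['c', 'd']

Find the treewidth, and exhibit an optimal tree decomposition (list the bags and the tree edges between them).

Treewidth 1.
Bags: B1 = {c, f}  B2 = {b, c}  B3 = {c, e}  B4 = {a, c}  B5 = {d, f}
Tree: B1–B2, B1–B3, B3–B4, B1–B5

The largest bag has 2 vertices, giving width 1; this decomposition certifies tw(G) ≤ 1. Since G has at least one edge (e.g. c–f), it is not an edgeless graph, so tw(G) ≥ 1. Therefore the treewidth is 1.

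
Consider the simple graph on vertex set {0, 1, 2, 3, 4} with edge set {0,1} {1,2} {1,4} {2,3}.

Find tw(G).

A width-1 tree decomposition is:
Bags: B1 = {1, 4}  B2 = {1, 2}  B3 = {2, 3}  B4 = {0, 1}
Tree: B1–B2, B2–B3, B2–B4
Every bag has size at most 2, so the width is 2 − 1 = 1 and tw(G) ≤ 1. Since G has at least one edge (e.g. 1–4), it is not an edgeless graph, so tw(G) ≥ 1. The upper and lower bounds meet at 1, so that is the treewidth.

1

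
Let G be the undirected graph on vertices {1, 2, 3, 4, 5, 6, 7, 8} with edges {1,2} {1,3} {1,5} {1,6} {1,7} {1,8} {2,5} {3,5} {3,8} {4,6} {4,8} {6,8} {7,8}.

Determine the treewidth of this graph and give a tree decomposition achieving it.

The largest bag has 3 vertices, giving width 2; this decomposition certifies tw(G) ≤ 2. Conversely, {1, 3, 8} is a clique of size 3, and the vertices of any clique must share a bag in every tree decomposition; so some bag has ≥ 3 vertices and tw(G) ≥ 2. Combining the bounds, tw(G) = 2.

Treewidth 2.
One such decomposition:
Bags: B1 = {1, 3, 5}  B2 = {1, 2, 5}  B3 = {1, 3, 8}  B4 = {1, 7, 8}  B5 = {1, 6, 8}  B6 = {4, 6, 8}
Tree: B1–B2, B1–B3, B3–B4, B4–B5, B5–B6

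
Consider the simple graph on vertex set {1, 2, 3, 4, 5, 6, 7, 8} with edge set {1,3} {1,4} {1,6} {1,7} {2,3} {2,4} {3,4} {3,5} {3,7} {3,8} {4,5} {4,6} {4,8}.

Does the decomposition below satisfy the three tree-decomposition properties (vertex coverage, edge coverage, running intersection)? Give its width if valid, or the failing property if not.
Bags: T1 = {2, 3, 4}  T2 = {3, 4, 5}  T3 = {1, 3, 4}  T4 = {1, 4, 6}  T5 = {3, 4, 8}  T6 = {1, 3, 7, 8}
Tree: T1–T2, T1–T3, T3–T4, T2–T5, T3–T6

A tree decomposition must satisfy three properties: every vertex lies in some bag; for every edge, both endpoints lie together in some bag; and for every vertex, the bags containing it form a connected subtree. Here bags containing vertex 8 are not connected in the tree, so the decomposition is invalid.

No — bags containing vertex 8 are not connected in the tree.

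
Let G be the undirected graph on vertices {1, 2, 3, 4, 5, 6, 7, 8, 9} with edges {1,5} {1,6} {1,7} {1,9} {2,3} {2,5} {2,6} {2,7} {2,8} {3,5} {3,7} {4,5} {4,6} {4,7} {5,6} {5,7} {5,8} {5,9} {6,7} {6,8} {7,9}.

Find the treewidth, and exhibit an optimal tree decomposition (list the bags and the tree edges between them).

Each bag holds 4 vertices, so the decomposition has width 3, which upper-bounds the treewidth. Conversely, {2, 5, 6, 8} is a clique of size 4, and the vertices of any clique must share a bag in every tree decomposition; so some bag has ≥ 4 vertices and tw(G) ≥ 3. Hence tw(G) = 3 exactly.

Treewidth 3.
One such decomposition:
Bags: B1 = {1, 5, 6, 7}  B2 = {2, 5, 6, 7}  B3 = {2, 5, 6, 8}  B4 = {1, 5, 7, 9}  B5 = {2, 3, 5, 7}  B6 = {4, 5, 6, 7}
Tree: B1–B2, B2–B3, B1–B4, B2–B5, B2–B6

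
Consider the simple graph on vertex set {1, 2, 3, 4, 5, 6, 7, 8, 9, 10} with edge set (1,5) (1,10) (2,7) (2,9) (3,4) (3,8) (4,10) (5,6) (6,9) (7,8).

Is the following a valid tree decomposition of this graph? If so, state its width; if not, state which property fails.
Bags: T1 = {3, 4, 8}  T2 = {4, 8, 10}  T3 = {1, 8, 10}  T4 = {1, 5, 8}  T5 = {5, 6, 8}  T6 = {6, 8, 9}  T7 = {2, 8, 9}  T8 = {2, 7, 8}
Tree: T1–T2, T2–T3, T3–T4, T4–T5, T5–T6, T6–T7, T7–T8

Every vertex of G appears in some bag (union = {1, 2, 3, 4, 5, 6, 7, 8, 9, 10}); every edge is covered by a bag; and for each vertex v the set of bags containing v is connected in the bag tree. The decomposition is therefore valid. The largest bag has 3 vertices, so the width is 2.

Yes; width 2.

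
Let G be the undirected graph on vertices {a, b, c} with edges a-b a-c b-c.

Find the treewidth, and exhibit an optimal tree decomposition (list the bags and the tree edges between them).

Treewidth 2.
Bags: B1 = {a, b, c}
Tree: (single bag)

A single bag containing all 3 vertices is trivially a valid decomposition of width 2. On the other hand G contains the 3-clique {a, b, c}. A clique must lie in a single bag of any decomposition, so no decomposition can have width below 2. Therefore the treewidth is 2.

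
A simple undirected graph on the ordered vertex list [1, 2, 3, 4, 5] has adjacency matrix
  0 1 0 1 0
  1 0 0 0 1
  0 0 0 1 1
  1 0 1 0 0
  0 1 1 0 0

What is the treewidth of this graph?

2

A width-2 tree decomposition is:
Bags: B1 = {1, 2, 4}  B2 = {2, 3, 4}  B3 = {2, 3, 5}
Tree: B1–B2, B2–B3
Each bag holds 3 vertices, so the decomposition has width 2, which upper-bounds the treewidth. The edges 2–1–4–3–5–2 form a cycle, so G is not a tree and its treewidth is at least 2. Hence tw(G) = 2 exactly.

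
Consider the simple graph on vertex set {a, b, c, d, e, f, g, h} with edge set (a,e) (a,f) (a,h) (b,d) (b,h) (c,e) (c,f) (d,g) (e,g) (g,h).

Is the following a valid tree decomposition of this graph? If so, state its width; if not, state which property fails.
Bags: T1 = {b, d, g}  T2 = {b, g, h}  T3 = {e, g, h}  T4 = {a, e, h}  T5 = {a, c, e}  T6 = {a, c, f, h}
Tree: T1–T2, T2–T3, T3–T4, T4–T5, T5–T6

No — bags containing vertex h are not connected in the tree.

A tree decomposition must satisfy three properties: every vertex lies in some bag; for every edge, both endpoints lie together in some bag; and for every vertex, the bags containing it form a connected subtree. Here bags containing vertex h are not connected in the tree, so the decomposition is invalid.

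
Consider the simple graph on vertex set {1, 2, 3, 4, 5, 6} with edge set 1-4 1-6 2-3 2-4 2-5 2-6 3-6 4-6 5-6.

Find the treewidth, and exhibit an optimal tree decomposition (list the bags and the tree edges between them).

Treewidth 2.
One such decomposition:
Bags: B1 = {2, 5, 6}  B2 = {2, 4, 6}  B3 = {2, 3, 6}  B4 = {1, 4, 6}
Tree: B1–B2, B2–B3, B2–B4

The largest bag has 3 vertices, giving width 2; this decomposition certifies tw(G) ≤ 2. On the other hand G contains the 3-clique {1, 4, 6}. A clique must lie in a single bag of any decomposition, so no decomposition can have width below 2. Therefore the treewidth is 2.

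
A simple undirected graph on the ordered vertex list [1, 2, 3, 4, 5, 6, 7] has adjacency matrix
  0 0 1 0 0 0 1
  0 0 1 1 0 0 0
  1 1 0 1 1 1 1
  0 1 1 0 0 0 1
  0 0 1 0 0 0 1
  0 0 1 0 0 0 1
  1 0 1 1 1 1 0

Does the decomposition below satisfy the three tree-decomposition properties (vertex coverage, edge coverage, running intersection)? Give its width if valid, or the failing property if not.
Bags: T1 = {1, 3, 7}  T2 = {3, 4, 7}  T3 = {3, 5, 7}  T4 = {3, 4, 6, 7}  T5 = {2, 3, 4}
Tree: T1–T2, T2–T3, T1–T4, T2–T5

No — bags containing vertex 4 are not connected in the tree.

A tree decomposition must satisfy three properties: every vertex lies in some bag; for every edge, both endpoints lie together in some bag; and for every vertex, the bags containing it form a connected subtree. Here bags containing vertex 4 are not connected in the tree, so the decomposition is invalid.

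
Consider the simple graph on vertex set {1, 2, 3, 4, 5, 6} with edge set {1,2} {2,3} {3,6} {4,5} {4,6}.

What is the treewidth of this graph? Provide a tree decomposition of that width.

Treewidth 1.
Bags: B1 = {1, 2}  B2 = {2, 3}  B3 = {3, 6}  B4 = {4, 6}  B5 = {4, 5}
Tree: B1–B2, B2–B3, B3–B4, B4–B5

Every bag has size at most 2, so the width is 2 − 1 = 1 and tw(G) ≤ 1. Any graph with an edge has treewidth ≥ 1, and G has the edge 1–2. Hence tw(G) = 1 exactly.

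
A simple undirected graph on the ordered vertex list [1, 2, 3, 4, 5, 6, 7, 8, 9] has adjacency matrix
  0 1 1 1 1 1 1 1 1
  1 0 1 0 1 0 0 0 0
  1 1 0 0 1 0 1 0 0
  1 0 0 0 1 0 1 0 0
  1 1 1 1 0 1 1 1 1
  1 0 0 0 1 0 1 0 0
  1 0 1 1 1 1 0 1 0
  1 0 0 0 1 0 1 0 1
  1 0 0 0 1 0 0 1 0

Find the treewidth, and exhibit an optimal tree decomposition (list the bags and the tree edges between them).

Treewidth 3.
Bags: B1 = {1, 5, 7, 8}  B2 = {1, 5, 6, 7}  B3 = {1, 3, 5, 7}  B4 = {1, 2, 3, 5}  B5 = {1, 4, 5, 7}  B6 = {1, 5, 8, 9}
Tree: B1–B2, B1–B3, B3–B4, B3–B5, B1–B6

The largest bag has 4 vertices, giving width 3; this decomposition certifies tw(G) ≤ 3. On the other hand G contains the 4-clique {1, 5, 8, 9}. A clique must lie in a single bag of any decomposition, so no decomposition can have width below 3. Hence tw(G) = 3 exactly.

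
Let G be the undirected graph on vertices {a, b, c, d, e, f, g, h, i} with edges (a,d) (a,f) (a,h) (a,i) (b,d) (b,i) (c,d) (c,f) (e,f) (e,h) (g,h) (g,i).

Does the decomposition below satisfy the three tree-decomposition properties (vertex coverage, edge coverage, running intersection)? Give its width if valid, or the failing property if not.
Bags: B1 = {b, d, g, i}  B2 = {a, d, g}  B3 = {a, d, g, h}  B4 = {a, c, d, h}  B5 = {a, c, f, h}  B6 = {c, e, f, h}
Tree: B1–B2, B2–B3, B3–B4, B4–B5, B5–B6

No — edge (i,a) lies in no bag.

A tree decomposition must satisfy three properties: every vertex lies in some bag; for every edge, both endpoints lie together in some bag; and for every vertex, the bags containing it form a connected subtree. Here edge (i,a) lies in no bag, so the decomposition is invalid.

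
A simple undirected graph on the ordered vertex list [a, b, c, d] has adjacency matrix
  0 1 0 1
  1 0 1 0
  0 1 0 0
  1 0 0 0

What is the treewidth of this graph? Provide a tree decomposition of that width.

Every bag has size at most 2, so the width is 2 − 1 = 1 and tw(G) ≤ 1. G has an edge, so its treewidth is at least 1. Combining the bounds, tw(G) = 1.

Treewidth 1.
One optimal decomposition is:
Bags: B1 = {a, d}  B2 = {a, b}  B3 = {b, c}
Tree: B1–B2, B2–B3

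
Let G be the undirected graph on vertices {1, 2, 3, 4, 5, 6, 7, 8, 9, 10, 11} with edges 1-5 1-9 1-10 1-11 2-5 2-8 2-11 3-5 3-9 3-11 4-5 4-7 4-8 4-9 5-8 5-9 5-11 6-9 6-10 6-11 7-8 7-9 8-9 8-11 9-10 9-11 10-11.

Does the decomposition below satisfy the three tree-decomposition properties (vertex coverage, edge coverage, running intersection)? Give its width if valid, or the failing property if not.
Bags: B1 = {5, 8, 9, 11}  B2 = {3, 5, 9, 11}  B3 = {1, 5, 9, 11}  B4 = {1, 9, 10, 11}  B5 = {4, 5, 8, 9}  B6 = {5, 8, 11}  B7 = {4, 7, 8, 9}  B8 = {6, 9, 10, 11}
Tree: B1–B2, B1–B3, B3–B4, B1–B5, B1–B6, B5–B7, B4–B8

No — vertex 2 appears in no bag.

A tree decomposition must satisfy three properties: every vertex lies in some bag; for every edge, both endpoints lie together in some bag; and for every vertex, the bags containing it form a connected subtree. Here vertex 2 appears in no bag, so the decomposition is invalid.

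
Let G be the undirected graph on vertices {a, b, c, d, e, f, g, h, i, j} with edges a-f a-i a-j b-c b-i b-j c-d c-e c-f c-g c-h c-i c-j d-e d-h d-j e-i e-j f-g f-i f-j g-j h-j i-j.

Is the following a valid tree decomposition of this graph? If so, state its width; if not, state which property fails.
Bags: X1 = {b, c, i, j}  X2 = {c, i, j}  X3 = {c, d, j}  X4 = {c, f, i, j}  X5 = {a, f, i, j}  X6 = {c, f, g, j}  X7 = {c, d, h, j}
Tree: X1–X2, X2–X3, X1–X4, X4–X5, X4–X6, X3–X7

A tree decomposition must satisfy three properties: every vertex lies in some bag; for every edge, both endpoints lie together in some bag; and for every vertex, the bags containing it form a connected subtree. Here vertex e appears in no bag, so the decomposition is invalid.

No — vertex e appears in no bag.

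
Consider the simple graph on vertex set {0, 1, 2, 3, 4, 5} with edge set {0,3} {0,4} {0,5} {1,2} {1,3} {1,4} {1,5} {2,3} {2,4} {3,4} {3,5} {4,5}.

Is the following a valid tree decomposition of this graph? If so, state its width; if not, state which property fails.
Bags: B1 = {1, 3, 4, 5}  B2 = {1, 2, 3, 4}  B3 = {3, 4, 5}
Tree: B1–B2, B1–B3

A tree decomposition must satisfy three properties: every vertex lies in some bag; for every edge, both endpoints lie together in some bag; and for every vertex, the bags containing it form a connected subtree. Here vertex 0 appears in no bag, so the decomposition is invalid.

No — vertex 0 appears in no bag.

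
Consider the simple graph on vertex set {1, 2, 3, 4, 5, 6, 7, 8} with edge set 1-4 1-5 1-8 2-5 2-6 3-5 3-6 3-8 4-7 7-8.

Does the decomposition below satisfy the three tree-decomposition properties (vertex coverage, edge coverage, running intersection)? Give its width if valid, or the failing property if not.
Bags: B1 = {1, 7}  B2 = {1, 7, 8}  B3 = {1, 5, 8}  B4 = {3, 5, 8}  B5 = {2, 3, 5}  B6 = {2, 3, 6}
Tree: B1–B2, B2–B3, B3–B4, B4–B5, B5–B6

No — vertex 4 appears in no bag.

A tree decomposition must satisfy three properties: every vertex lies in some bag; for every edge, both endpoints lie together in some bag; and for every vertex, the bags containing it form a connected subtree. Here vertex 4 appears in no bag, so the decomposition is invalid.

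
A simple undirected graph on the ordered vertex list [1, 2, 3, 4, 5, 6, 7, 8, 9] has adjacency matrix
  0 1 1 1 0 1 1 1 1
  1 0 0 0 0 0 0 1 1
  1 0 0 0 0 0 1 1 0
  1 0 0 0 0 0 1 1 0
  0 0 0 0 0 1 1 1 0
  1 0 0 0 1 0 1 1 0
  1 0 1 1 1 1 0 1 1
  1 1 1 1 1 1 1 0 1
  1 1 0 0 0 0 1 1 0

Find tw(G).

3

A width-3 tree decomposition is:
Bags: B1 = {1, 7, 8, 9}  B2 = {1, 4, 7, 8}  B3 = {1, 3, 7, 8}  B4 = {1, 6, 7, 8}  B5 = {1, 2, 8, 9}  B6 = {5, 6, 7, 8}
Tree: B1–B2, B2–B3, B1–B4, B1–B5, B4–B6
The largest bag has 4 vertices, giving width 3; this decomposition certifies tw(G) ≤ 3. Conversely, {1, 2, 8, 9} is a clique of size 4, and the vertices of any clique must share a bag in every tree decomposition; so some bag has ≥ 4 vertices and tw(G) ≥ 3. Hence tw(G) = 3 exactly.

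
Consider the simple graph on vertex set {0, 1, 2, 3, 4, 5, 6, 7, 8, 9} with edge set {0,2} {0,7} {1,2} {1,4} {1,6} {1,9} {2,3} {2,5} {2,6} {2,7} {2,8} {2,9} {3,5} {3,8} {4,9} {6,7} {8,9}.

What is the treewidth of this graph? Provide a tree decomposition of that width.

Treewidth 2.
One such decomposition:
Bags: B1 = {1, 2, 6}  B2 = {1, 2, 9}  B3 = {2, 8, 9}  B4 = {2, 6, 7}  B5 = {1, 4, 9}  B6 = {2, 3, 8}  B7 = {2, 3, 5}  B8 = {0, 2, 7}
Tree: B1–B2, B2–B3, B1–B4, B2–B5, B3–B6, B6–B7, B4–B8

Every bag has size at most 3, so the width is 3 − 1 = 2 and tw(G) ≤ 2. Conversely, {0, 2, 7} is a clique of size 3, and the vertices of any clique must share a bag in every tree decomposition; so some bag has ≥ 3 vertices and tw(G) ≥ 2. Therefore the treewidth is 2.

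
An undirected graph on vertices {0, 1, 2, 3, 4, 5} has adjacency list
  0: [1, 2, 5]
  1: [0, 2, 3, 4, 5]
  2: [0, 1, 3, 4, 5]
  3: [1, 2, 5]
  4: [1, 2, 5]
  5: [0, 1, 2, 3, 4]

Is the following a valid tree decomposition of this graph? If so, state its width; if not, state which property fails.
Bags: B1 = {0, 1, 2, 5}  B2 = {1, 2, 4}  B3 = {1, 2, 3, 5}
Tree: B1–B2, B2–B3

No — edge (5,4) lies in no bag.

A tree decomposition must satisfy three properties: every vertex lies in some bag; for every edge, both endpoints lie together in some bag; and for every vertex, the bags containing it form a connected subtree. Here edge (5,4) lies in no bag, so the decomposition is invalid.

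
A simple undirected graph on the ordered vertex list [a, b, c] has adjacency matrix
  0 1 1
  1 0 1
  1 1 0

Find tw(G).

2

A width-2 tree decomposition is:
Bags: B1 = {a, b, c}
Tree: (single bag)
A single bag containing all 3 vertices is trivially a valid decomposition of width 2. For the lower bound, the 3 vertices {a, b, c} are pairwise adjacent, and any tree decomposition puts a clique entirely inside one bag — forcing width ≥ 2. Combining the bounds, tw(G) = 2.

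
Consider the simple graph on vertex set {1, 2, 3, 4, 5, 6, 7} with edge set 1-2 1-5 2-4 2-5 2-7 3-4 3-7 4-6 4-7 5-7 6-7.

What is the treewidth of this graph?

A width-2 tree decomposition is:
Bags: B1 = {2, 5, 7}  B2 = {2, 4, 7}  B3 = {3, 4, 7}  B4 = {4, 6, 7}  B5 = {1, 2, 5}
Tree: B1–B2, B2–B3, B2–B4, B1–B5
The largest bag has 3 vertices, giving width 2; this decomposition certifies tw(G) ≤ 2. On the other hand G contains the 3-clique {1, 2, 5}. A clique must lie in a single bag of any decomposition, so no decomposition can have width below 2. The upper and lower bounds meet at 2, so that is the treewidth.

2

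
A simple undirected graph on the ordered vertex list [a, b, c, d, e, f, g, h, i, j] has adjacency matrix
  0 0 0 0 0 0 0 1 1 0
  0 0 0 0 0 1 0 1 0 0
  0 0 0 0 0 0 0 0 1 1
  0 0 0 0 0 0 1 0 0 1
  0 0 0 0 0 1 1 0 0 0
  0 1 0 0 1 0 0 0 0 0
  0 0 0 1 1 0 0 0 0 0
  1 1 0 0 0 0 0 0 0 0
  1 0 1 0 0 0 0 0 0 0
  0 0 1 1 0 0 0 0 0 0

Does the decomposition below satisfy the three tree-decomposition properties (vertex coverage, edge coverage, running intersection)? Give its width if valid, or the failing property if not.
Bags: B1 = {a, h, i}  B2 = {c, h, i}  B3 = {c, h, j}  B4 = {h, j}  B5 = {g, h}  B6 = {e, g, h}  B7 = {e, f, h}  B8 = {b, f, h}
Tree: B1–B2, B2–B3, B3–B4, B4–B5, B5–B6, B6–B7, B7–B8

A tree decomposition must satisfy three properties: every vertex lies in some bag; for every edge, both endpoints lie together in some bag; and for every vertex, the bags containing it form a connected subtree. Here vertex d appears in no bag, so the decomposition is invalid.

No — vertex d appears in no bag.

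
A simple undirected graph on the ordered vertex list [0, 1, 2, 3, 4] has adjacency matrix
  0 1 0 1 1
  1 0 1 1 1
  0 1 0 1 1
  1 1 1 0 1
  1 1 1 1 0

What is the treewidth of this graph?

A width-3 tree decomposition is:
Bags: B1 = {0, 1, 3, 4}  B2 = {1, 2, 3, 4}
Tree: B1–B2
Every bag has size at most 4, so the width is 4 − 1 = 3 and tw(G) ≤ 3. Conversely, {0, 1, 3, 4} is a clique of size 4, and the vertices of any clique must share a bag in every tree decomposition; so some bag has ≥ 4 vertices and tw(G) ≥ 3. Combining the bounds, tw(G) = 3.

3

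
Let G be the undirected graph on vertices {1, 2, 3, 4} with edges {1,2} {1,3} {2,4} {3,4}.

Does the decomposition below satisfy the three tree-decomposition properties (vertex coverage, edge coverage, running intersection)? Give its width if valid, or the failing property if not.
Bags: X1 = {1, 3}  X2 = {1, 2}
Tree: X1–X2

No — vertex 4 appears in no bag.

A tree decomposition must satisfy three properties: every vertex lies in some bag; for every edge, both endpoints lie together in some bag; and for every vertex, the bags containing it form a connected subtree. Here vertex 4 appears in no bag, so the decomposition is invalid.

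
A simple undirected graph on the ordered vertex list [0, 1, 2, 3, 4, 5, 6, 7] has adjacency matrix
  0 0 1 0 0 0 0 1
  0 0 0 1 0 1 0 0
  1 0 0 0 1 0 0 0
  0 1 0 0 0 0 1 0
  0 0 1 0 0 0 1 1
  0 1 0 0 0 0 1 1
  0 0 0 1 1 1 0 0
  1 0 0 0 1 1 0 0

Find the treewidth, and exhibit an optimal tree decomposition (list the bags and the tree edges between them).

Every bag has size at most 3, so the width is 3 − 1 = 2 and tw(G) ≤ 2. For the lower bound, G contains the cycle 0–2–4–7–0, so G is not a forest; only forests have treewidth ≤ 1, hence tw(G) ≥ 2. Hence tw(G) = 2 exactly.

Treewidth 2.
Bags: B1 = {0, 2, 7}  B2 = {2, 4, 7}  B3 = {4, 5, 7}  B4 = {4, 5, 6}  B5 = {1, 5, 6}  B6 = {1, 3, 6}
Tree: B1–B2, B2–B3, B3–B4, B4–B5, B5–B6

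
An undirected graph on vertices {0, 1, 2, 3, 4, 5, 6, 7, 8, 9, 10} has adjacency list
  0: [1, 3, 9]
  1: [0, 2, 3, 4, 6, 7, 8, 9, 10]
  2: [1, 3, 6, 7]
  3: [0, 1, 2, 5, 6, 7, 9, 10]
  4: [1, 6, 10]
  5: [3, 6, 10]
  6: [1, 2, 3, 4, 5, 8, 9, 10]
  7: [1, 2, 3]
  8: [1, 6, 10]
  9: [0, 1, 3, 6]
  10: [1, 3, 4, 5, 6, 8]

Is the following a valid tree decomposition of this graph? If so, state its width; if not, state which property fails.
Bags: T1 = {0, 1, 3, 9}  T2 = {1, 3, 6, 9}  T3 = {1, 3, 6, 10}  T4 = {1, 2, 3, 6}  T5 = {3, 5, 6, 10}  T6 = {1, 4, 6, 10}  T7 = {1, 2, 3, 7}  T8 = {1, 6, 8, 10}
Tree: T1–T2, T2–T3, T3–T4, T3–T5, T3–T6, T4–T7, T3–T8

Yes; width 3.

Vertex coverage: the bags together contain {0, 1, 2, 3, 4, 5, 6, 7, 8, 9, 10}, the full vertex set. Edge coverage: each edge of G has both endpoints in at least one bag. Running intersection: for every vertex, the bags containing it form a connected subtree. All three properties hold, so this is a valid tree decomposition of width max|bag| − 1 = 3, and hence tw(G) ≤ 3.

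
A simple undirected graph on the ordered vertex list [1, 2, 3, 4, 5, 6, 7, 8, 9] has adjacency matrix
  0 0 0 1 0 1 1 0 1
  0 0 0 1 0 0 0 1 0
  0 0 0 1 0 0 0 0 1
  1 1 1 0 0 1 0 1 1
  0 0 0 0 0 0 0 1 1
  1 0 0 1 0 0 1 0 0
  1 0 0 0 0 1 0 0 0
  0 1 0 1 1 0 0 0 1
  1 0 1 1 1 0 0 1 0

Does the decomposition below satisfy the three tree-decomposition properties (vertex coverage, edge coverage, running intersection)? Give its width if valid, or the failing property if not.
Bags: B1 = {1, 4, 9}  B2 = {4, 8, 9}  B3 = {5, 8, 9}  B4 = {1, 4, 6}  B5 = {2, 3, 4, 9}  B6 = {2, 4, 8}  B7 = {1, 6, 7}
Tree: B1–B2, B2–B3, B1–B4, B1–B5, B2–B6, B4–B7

No — bags containing vertex 2 are not connected in the tree.

A tree decomposition must satisfy three properties: every vertex lies in some bag; for every edge, both endpoints lie together in some bag; and for every vertex, the bags containing it form a connected subtree. Here bags containing vertex 2 are not connected in the tree, so the decomposition is invalid.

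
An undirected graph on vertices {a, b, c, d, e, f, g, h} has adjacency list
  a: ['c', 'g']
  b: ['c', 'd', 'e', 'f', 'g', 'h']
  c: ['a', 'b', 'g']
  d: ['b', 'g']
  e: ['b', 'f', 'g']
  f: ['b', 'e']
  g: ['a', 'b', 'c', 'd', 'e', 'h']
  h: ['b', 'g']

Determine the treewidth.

A width-2 tree decomposition is:
Bags: B1 = {b, e, g}  B2 = {b, d, g}  B3 = {b, c, g}  B4 = {a, c, g}  B5 = {b, e, f}  B6 = {b, g, h}
Tree: B1–B2, B1–B3, B3–B4, B1–B5, B3–B6
Each bag holds 3 vertices, so the decomposition has width 2, which upper-bounds the treewidth. Conversely, {a, c, g} is a clique of size 3, and the vertices of any clique must share a bag in every tree decomposition; so some bag has ≥ 3 vertices and tw(G) ≥ 2. The upper and lower bounds meet at 2, so that is the treewidth.

2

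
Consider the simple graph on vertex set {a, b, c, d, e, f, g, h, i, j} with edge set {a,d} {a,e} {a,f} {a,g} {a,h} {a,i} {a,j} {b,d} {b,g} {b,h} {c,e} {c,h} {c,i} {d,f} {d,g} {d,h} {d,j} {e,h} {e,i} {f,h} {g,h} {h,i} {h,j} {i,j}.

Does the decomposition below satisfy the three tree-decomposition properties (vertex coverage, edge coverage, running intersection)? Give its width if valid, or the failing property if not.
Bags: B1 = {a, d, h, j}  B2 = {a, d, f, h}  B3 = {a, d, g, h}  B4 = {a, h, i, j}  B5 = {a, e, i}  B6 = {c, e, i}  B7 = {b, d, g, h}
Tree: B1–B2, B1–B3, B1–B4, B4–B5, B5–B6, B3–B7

A tree decomposition must satisfy three properties: every vertex lies in some bag; for every edge, both endpoints lie together in some bag; and for every vertex, the bags containing it form a connected subtree. Here edge (h,e) lies in no bag, so the decomposition is invalid.

No — edge (h,e) lies in no bag.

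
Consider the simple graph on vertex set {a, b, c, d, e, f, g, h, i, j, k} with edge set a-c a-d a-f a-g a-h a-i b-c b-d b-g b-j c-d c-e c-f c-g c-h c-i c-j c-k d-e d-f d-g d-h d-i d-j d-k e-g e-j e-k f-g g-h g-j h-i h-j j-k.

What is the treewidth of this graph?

A width-4 tree decomposition is:
Bags: B1 = {c, d, g, h, j}  B2 = {a, c, d, g, h}  B3 = {c, d, e, g, j}  B4 = {b, c, d, g, j}  B5 = {a, c, d, h, i}  B6 = {a, c, d, f, g}  B7 = {c, d, e, j, k}
Tree: B1–B2, B1–B3, B3–B4, B2–B5, B2–B6, B3–B7
The largest bag has 5 vertices, giving width 4; this decomposition certifies tw(G) ≤ 4. Conversely, {a, c, d, g, h} is a clique of size 5, and the vertices of any clique must share a bag in every tree decomposition; so some bag has ≥ 5 vertices and tw(G) ≥ 4. Therefore the treewidth is 4.

4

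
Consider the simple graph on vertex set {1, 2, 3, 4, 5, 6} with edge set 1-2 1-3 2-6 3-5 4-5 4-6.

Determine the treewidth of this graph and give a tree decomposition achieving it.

Each bag holds 3 vertices, so the decomposition has width 2, which upper-bounds the treewidth. For the lower bound, G contains the cycle 1–2–6–4–5–3–1, so G is not a forest; only forests have treewidth ≤ 1, hence tw(G) ≥ 2. Therefore the treewidth is 2.

Treewidth 2.
One such decomposition:
Bags: B1 = {1, 2, 6}  B2 = {1, 4, 6}  B3 = {1, 4, 5}  B4 = {1, 3, 5}
Tree: B1–B2, B2–B3, B3–B4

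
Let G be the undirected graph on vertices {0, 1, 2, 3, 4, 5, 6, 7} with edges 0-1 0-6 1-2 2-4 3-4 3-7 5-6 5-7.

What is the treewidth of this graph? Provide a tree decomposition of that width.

The largest bag has 3 vertices, giving width 2; this decomposition certifies tw(G) ≤ 2. For the lower bound, G contains the cycle 1–2–4–3–7–5–6–0–1, so G is not a forest; only forests have treewidth ≤ 1, hence tw(G) ≥ 2. Therefore the treewidth is 2.

Treewidth 2.
One such decomposition:
Bags: B1 = {1, 2, 4}  B2 = {1, 3, 4}  B3 = {1, 3, 7}  B4 = {1, 5, 7}  B5 = {1, 5, 6}  B6 = {0, 1, 6}
Tree: B1–B2, B2–B3, B3–B4, B4–B5, B5–B6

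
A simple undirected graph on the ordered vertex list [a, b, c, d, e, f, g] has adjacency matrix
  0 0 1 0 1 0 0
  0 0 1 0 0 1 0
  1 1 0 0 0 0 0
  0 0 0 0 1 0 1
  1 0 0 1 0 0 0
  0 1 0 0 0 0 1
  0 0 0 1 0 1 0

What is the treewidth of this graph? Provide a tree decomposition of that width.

Every bag has size at most 3, so the width is 3 − 1 = 2 and tw(G) ≤ 2. For the lower bound, G contains the cycle c–a–e–d–g–f–b–c, so G is not a forest; only forests have treewidth ≤ 1, hence tw(G) ≥ 2. Hence tw(G) = 2 exactly.

Treewidth 2.
Bags: B1 = {a, c, e}  B2 = {c, d, e}  B3 = {c, d, g}  B4 = {c, f, g}  B5 = {b, c, f}
Tree: B1–B2, B2–B3, B3–B4, B4–B5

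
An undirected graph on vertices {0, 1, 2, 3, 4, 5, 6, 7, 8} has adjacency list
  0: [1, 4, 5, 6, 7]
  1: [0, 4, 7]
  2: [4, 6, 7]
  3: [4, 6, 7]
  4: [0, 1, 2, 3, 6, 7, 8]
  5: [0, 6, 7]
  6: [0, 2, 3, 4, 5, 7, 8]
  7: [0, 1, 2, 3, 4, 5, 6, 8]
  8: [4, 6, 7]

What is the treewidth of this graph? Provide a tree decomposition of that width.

Treewidth 3.
One optimal decomposition is:
Bags: B1 = {0, 4, 6, 7}  B2 = {0, 1, 4, 7}  B3 = {2, 4, 6, 7}  B4 = {4, 6, 7, 8}  B5 = {3, 4, 6, 7}  B6 = {0, 5, 6, 7}
Tree: B1–B2, B1–B3, B1–B4, B1–B5, B1–B6

The largest bag has 4 vertices, giving width 3; this decomposition certifies tw(G) ≤ 3. For the lower bound, the 4 vertices {0, 1, 4, 7} are pairwise adjacent, and any tree decomposition puts a clique entirely inside one bag — forcing width ≥ 3. Combining the bounds, tw(G) = 3.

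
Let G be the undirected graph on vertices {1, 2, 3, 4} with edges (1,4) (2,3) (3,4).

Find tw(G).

1

A width-1 tree decomposition is:
Bags: B1 = {3, 4}  B2 = {2, 3}  B3 = {1, 4}
Tree: B1–B2, B1–B3
Each bag holds 2 vertices, so the decomposition has width 1, which upper-bounds the treewidth. Since G has at least one edge (e.g. 4–3), it is not an edgeless graph, so tw(G) ≥ 1. Combining the bounds, tw(G) = 1.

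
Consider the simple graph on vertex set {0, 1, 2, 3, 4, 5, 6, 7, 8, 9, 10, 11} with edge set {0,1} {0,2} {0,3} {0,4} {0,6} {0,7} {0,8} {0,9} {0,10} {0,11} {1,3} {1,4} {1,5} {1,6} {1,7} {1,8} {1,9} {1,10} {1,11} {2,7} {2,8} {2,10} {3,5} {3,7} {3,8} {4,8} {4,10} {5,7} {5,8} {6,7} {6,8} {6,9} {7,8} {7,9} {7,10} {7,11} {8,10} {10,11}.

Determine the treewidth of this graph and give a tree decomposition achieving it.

Each bag holds 5 vertices, so the decomposition has width 4, which upper-bounds the treewidth. On the other hand G contains the 5-clique {0, 1, 4, 8, 10}. A clique must lie in a single bag of any decomposition, so no decomposition can have width below 4. Therefore the treewidth is 4.

Treewidth 4.
One optimal decomposition is:
Bags: B1 = {0, 2, 7, 8, 10}  B2 = {0, 1, 7, 8, 10}  B3 = {0, 1, 4, 8, 10}  B4 = {0, 1, 3, 7, 8}  B5 = {0, 1, 6, 7, 8}  B6 = {0, 1, 6, 7, 9}  B7 = {1, 3, 5, 7, 8}  B8 = {0, 1, 7, 10, 11}
Tree: B1–B2, B2–B3, B2–B4, B2–B5, B5–B6, B4–B7, B2–B8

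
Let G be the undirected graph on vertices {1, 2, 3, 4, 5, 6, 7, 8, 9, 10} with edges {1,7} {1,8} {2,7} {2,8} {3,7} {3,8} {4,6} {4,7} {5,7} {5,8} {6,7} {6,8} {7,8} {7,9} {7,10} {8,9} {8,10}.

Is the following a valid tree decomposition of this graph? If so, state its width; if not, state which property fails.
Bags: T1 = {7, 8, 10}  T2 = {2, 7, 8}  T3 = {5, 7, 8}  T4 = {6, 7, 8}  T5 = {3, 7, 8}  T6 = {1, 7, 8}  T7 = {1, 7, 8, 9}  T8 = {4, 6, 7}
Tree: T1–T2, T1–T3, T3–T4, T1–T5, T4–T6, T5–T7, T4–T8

No — bags containing vertex 1 are not connected in the tree.

A tree decomposition must satisfy three properties: every vertex lies in some bag; for every edge, both endpoints lie together in some bag; and for every vertex, the bags containing it form a connected subtree. Here bags containing vertex 1 are not connected in the tree, so the decomposition is invalid.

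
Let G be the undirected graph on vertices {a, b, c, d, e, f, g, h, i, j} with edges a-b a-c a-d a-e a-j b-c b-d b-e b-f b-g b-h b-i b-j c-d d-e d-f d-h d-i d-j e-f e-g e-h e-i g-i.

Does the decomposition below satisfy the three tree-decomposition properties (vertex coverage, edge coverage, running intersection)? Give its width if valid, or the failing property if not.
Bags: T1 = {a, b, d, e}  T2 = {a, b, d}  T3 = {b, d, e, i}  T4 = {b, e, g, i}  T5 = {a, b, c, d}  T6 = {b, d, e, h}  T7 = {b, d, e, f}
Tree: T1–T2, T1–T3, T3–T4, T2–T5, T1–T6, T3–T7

No — vertex j appears in no bag.

A tree decomposition must satisfy three properties: every vertex lies in some bag; for every edge, both endpoints lie together in some bag; and for every vertex, the bags containing it form a connected subtree. Here vertex j appears in no bag, so the decomposition is invalid.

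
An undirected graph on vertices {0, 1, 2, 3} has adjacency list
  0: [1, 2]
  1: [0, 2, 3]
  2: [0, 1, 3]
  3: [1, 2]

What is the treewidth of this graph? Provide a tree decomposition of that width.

Treewidth 2.
One optimal decomposition is:
Bags: B1 = {1, 2, 3}  B2 = {0, 1, 2}
Tree: B1–B2

Each bag holds 3 vertices, so the decomposition has width 2, which upper-bounds the treewidth. Conversely, {0, 1, 2} is a clique of size 3, and the vertices of any clique must share a bag in every tree decomposition; so some bag has ≥ 3 vertices and tw(G) ≥ 2. The upper and lower bounds meet at 2, so that is the treewidth.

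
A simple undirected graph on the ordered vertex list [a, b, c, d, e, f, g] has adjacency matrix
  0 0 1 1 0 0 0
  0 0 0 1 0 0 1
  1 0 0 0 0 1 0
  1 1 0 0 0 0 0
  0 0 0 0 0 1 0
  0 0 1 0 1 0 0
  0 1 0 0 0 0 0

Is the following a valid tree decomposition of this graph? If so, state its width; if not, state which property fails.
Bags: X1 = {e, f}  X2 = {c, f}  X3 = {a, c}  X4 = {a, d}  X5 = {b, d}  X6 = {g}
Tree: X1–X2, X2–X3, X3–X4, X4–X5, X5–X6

No — edge (b,g) lies in no bag.

A tree decomposition must satisfy three properties: every vertex lies in some bag; for every edge, both endpoints lie together in some bag; and for every vertex, the bags containing it form a connected subtree. Here edge (b,g) lies in no bag, so the decomposition is invalid.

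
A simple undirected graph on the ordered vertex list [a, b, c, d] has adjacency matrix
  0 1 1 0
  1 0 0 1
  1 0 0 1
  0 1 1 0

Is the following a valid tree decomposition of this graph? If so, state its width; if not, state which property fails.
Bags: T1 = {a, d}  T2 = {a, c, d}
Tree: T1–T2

No — vertex b appears in no bag.

A tree decomposition must satisfy three properties: every vertex lies in some bag; for every edge, both endpoints lie together in some bag; and for every vertex, the bags containing it form a connected subtree. Here vertex b appears in no bag, so the decomposition is invalid.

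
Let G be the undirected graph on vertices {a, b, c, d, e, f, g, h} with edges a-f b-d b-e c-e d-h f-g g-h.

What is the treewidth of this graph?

A width-1 tree decomposition is:
Bags: B1 = {a, f}  B2 = {f, g}  B3 = {g, h}  B4 = {d, h}  B5 = {b, d}  B6 = {b, e}  B7 = {c, e}
Tree: B1–B2, B2–B3, B3–B4, B4–B5, B5–B6, B6–B7
Each bag holds 2 vertices, so the decomposition has width 1, which upper-bounds the treewidth. Since G has at least one edge (e.g. a–f), it is not an edgeless graph, so tw(G) ≥ 1. Therefore the treewidth is 1.

1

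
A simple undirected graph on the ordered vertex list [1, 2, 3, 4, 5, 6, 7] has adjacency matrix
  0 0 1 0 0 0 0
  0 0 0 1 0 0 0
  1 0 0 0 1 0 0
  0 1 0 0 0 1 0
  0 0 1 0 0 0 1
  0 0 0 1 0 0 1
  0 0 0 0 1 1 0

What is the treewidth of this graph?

A width-1 tree decomposition is:
Bags: B1 = {2, 4}  B2 = {4, 6}  B3 = {6, 7}  B4 = {5, 7}  B5 = {3, 5}  B6 = {1, 3}
Tree: B1–B2, B2–B3, B3–B4, B4–B5, B5–B6
Every bag has size at most 2, so the width is 2 − 1 = 1 and tw(G) ≤ 1. Any graph with an edge has treewidth ≥ 1, and G has the edge 2–4. Combining the bounds, tw(G) = 1.

1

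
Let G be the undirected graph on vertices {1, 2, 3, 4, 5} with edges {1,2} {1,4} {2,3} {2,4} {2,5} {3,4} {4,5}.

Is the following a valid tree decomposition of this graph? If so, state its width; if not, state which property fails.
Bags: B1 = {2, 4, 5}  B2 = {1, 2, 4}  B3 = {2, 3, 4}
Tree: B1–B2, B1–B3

Yes; width 2.

Checking the three conditions: (i) the bags cover all of {1, 2, 3, 4, 5}; (ii) for each edge, some bag contains both endpoints; (iii) the bags containing any fixed vertex form a subtree. All hold, so the decomposition is valid with width 3 − 1 = 2.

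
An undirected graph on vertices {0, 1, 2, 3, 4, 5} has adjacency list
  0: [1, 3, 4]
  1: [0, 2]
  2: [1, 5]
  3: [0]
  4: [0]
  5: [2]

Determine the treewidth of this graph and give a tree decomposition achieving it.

Every bag has size at most 2, so the width is 2 − 1 = 1 and tw(G) ≤ 1. G has an edge, so its treewidth is at least 1. The upper and lower bounds meet at 1, so that is the treewidth.

Treewidth 1.
One such decomposition:
Bags: B1 = {0, 1}  B2 = {1, 2}  B3 = {0, 4}  B4 = {2, 5}  B5 = {0, 3}
Tree: B1–B2, B1–B3, B2–B4, B1–B5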